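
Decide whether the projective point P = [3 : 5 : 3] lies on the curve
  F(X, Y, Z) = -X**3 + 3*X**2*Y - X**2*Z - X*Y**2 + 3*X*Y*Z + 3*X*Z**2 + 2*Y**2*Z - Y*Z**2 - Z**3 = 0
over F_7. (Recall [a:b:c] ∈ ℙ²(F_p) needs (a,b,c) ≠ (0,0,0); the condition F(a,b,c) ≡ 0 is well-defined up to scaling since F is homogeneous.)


F(3,5,3) ≡ 6 (mod 7); P is NOT on the curve.

Evaluate F(3, 5, 3) term-by-term (mod 7).
  -X**3 ↦ -1·27·1·1 = -27
  3*X**2*Y ↦ 3·9·5·1 = 135
  -X**2*Z ↦ -1·9·1·3 = -27
  -X*Y**2 ↦ -1·3·25·1 = -75
  3*X*Y*Z ↦ 3·3·5·3 = 135
  3*X*Z**2 ↦ 3·3·1·9 = 81
  2*Y**2*Z ↦ 2·1·25·3 = 150
  -Y*Z**2 ↦ -1·1·5·9 = -45
  -Z**3 ↦ -1·1·1·27 = -27
Sum: F(3, 5, 3) = (-27) + (135) + (-27) + (-75) + (135) + (81) + (150) + (-45) + (-27) = 300.
Reducing mod 7: 300 ≡ 6 (mod 7).
Since F(a, b, c) ≡ 6 ≠ 0 (mod 7), P does NOT lie on the curve.


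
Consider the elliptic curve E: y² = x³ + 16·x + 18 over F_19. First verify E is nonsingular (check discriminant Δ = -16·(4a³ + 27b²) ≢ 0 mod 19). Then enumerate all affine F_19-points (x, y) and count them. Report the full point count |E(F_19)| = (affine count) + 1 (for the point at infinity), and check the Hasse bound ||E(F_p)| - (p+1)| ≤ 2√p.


Affine points = {(1, 4), (1, 15), (2, 1), (2, 18), (3, 6), (3, 13), (6, 8), (6, 11), (7, 6), (7, 13), (9, 6), (9, 13), (10, 0), (11, 9), (11, 10), (12, 0), (15, 2), (15, 17), (16, 0), (17, 4), (17, 15), (18, 1), (18, 18)}; affine count = 23; |E(F_19)| = 24.

Discriminant check: Δ ∝ 4a³ + 27b² = 4·16³ + 27·18² = 4·4096 + 27·324 ≡ 14 (mod 19). Nonzero ⇒ E is nonsingular.
For each x ∈ F_19, compute rhs = x³ + 16·x + 18 mod 19, then count y ∈ F_19 with y² ≡ rhs.
  x = 0: rhs = 18, matching y values: none (0 points).
  x = 1: rhs = 16, matching y values: 4, 15 (2 points).
  x = 2: rhs = 1, matching y values: 1, 18 (2 points).
  x = 3: rhs = 17, matching y values: 6, 13 (2 points).
  x = 4: rhs = 13, matching y values: none (0 points).
  x = 5: rhs = 14, matching y values: none (0 points).
  x = 6: rhs = 7, matching y values: 8, 11 (2 points).
  x = 7: rhs = 17, matching y values: 6, 13 (2 points).
  x = 8: rhs = 12, matching y values: none (0 points).
  x = 9: rhs = 17, matching y values: 6, 13 (2 points).
  x = 10: rhs = 0, matching y values: 0 (1 points).
  x = 11: rhs = 5, matching y values: 9, 10 (2 points).
  x = 12: rhs = 0, matching y values: 0 (1 points).
  x = 13: rhs = 10, matching y values: none (0 points).
  x = 14: rhs = 3, matching y values: none (0 points).
  x = 15: rhs = 4, matching y values: 2, 17 (2 points).
  x = 16: rhs = 0, matching y values: 0 (1 points).
  x = 17: rhs = 16, matching y values: 4, 15 (2 points).
  x = 18: rhs = 1, matching y values: 1, 18 (2 points).
Total affine count: 23.
Full point count |E(F_19)| = 23 + 1 = 24.
Hasse bound: |24 − (19+1)| = |4| = 4 ≤ 2√19 ≈ 8.7178 ✓.


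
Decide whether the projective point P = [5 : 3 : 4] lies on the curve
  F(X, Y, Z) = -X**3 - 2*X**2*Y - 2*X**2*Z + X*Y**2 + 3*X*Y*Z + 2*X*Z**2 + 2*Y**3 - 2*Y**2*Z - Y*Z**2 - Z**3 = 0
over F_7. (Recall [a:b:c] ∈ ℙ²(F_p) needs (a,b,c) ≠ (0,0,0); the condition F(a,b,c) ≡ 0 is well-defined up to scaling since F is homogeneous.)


F(5,3,4) ≡ 4 (mod 7); P is NOT on the curve.

Evaluate F(5, 3, 4) term-by-term (mod 7).
  -X**3 ↦ -1·125·1·1 = -125
  -2*X**2*Y ↦ -2·25·3·1 = -150
  -2*X**2*Z ↦ -2·25·1·4 = -200
  X*Y**2 ↦ 1·5·9·1 = 45
  3*X*Y*Z ↦ 3·5·3·4 = 180
  2*X*Z**2 ↦ 2·5·1·16 = 160
  2*Y**3 ↦ 2·1·27·1 = 54
  -2*Y**2*Z ↦ -2·1·9·4 = -72
  -Y*Z**2 ↦ -1·1·3·16 = -48
  -Z**3 ↦ -1·1·1·64 = -64
Sum: F(5, 3, 4) = (-125) + (-150) + (-200) + (45) + (180) + (160) + (54) + (-72) + (-48) + (-64) = -220.
Reducing mod 7: -220 ≡ 4 (mod 7).
Since F(a, b, c) ≡ 4 ≠ 0 (mod 7), P does NOT lie on the curve.


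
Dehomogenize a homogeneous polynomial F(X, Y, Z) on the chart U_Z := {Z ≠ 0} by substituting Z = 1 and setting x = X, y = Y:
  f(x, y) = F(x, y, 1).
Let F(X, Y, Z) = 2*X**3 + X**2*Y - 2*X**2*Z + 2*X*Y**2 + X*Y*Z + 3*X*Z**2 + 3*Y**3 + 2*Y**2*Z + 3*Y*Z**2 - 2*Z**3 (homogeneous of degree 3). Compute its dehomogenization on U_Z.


f(x, y) = 2*x**3 + x**2*y - 2*x**2 + 2*x*y**2 + x*y + 3*x + 3*y**3 + 2*y**2 + 3*y - 2

On U_Z we set Z = 1. Each monomial c·X^i·Y^j·Z^k in F becomes c·x^i·y^j·1^k = c·x^i·y^j.
Substituting Z = 1: F(X, Y, 1) = 2*x**3 + x**2*y - 2*x**2 + 2*x*y**2 + x*y + 3*x + 3*y**3 + 2*y**2 + 3*y - 2.
Note: deg(f) ≤ deg(F) = 3; strict inequality happens when F is divisible by Z (lost terms).


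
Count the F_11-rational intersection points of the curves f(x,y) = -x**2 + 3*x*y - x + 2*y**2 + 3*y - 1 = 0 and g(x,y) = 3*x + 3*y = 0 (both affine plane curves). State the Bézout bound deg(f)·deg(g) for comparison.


Common zeros: ∅; count = 0; Bézout bound = 2.

deg(f) = 2, deg(g) = 1, so Bézout bound = 2.
Scan x ∈ F_11. For each x, list the y ∈ F_11 with f(x, y) ≡ 0 and those with g(x, y) ≡ 0 (mod 11); the common zeros in that column are the intersection.
  x = 0: f ≡ 0 at y ∈ ∅; g ≡ 0 at y ∈ {0}; common: ∅.
  x = 1: f ≡ 0 at y ∈ {3, 5}; g ≡ 0 at y ∈ {10}; common: ∅.
  x = 2: f ≡ 0 at y ∈ {5, 7}; g ≡ 0 at y ∈ {9}; common: ∅.
  x = 3: f ≡ 0 at y ∈ ∅; g ≡ 0 at y ∈ {8}; common: ∅.
  x = 4: f ≡ 0 at y ∈ ∅; g ≡ 0 at y ∈ {7}; common: ∅.
  x = 5: f ≡ 0 at y ∈ {1}; g ≡ 0 at y ∈ {6}; common: ∅.
  x = 6: f ≡ 0 at y ∈ {8, 9}; g ≡ 0 at y ∈ {5}; common: ∅.
  x = 7: f ≡ 0 at y ∈ {3, 7}; g ≡ 0 at y ∈ {4}; common: ∅.
  x = 8: f ≡ 0 at y ∈ {1, 2}; g ≡ 0 at y ∈ {3}; common: ∅.
  x = 9: f ≡ 0 at y ∈ {9}; g ≡ 0 at y ∈ {2}; common: ∅.
  x = 10: f ≡ 0 at y ∈ ∅; g ≡ 0 at y ∈ {1}; common: ∅.
Collecting: common zeros = ∅, so the count is 0.
Comparison with the Bézout bound: 0 ≤ 2 = deg(f)·deg(g), as expected for curves with no common component (the affine F_11-count falls short of the bound because intersections may lie at infinity, over extension fields, or carry multiplicity).


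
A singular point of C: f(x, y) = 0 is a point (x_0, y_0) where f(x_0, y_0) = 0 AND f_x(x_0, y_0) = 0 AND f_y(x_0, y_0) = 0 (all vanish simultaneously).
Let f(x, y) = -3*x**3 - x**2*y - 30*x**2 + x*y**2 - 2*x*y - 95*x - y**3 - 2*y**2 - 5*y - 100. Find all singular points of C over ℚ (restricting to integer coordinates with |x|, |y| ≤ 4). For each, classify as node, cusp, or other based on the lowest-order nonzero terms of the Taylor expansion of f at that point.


Singular points: {(-3, -2)}; classification: node.

Compute partial derivatives:
  f_x = -9*x**2 - 2*x*y - 60*x + y**2 - 2*y - 95.
  f_y = -x**2 + 2*x*y - 2*x - 3*y**2 - 4*y - 5.
Scan x_0 ∈ {−4, ..., 4}. For each x_0, f_y(x_0, y) is a polynomial in y; find its integer roots y ∈ {−4, ..., 4}, then test f_x and f at those candidates.
  x = -4: f_y(-4, y) = -3*y**2 - 12*y - 13; no integer root y with |y| ≤ 4.
  x = -3: f_y(-3, y) = -3*y**2 - 10*y - 8; vanishes at y ∈ {-2}. (-3, -2): f_x = 0, f = 0 — SINGULAR.
  x = -2: f_y(-2, y) = -3*y**2 - 8*y - 5; vanishes at y ∈ {-1}. (-2, -1): f_x = -12 ≠ 0.
  x = -1: f_y(-1, y) = -3*y**2 - 6*y - 4; no integer root y with |y| ≤ 4.
  x = 0: f_y(0, y) = -3*y**2 - 4*y - 5; no integer root y with |y| ≤ 4.
  x = 1: f_y(1, y) = -3*y**2 - 2*y - 8; no integer root y with |y| ≤ 4.
  x = 2: f_y(2, y) = -3*y**2 - 13; no integer root y with |y| ≤ 4.
  x = 3: f_y(3, y) = -3*y**2 + 2*y - 20; no integer root y with |y| ≤ 4.
  x = 4: f_y(4, y) = -3*y**2 + 4*y - 29; no integer root y with |y| ≤ 4.
Only singular point on the grid: (-3, -2).
Classify: substitute x = -3 + u, y = -2 + v and expand: f = -3*u**3 - u**2*v - u**2 + u*v**2 - v**3 + v**2.
No constant or linear terms (consistent with a singular point). Quadratic part: -u**2 + v**2. Cubic part: -3*u**3 - u**2*v + u*v**2 - v**3.
The quadratic part v**2 - u**2 = (v − u)(v + u) splits into two distinct linear factors, so there are two distinct tangent lines y − -2 = ±(x − -3) — this is a node (ordinary double point).
Classification: node.


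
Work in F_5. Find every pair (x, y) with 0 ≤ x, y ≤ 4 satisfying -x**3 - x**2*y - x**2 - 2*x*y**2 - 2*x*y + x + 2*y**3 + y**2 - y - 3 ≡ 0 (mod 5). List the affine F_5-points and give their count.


Affine F_5-points: {(0, 2), (1, 2), (3, 1), (3, 3)}; count = 4.

For each of the 25 pairs (x, y) ∈ F_5², evaluate f(x, y) mod 5. Record the zeros.
  x = 0: [0↦2, 1↦4, 2↦0, 3↦2, 4↦2]  zeros at y ∈ {2}
  x = 1: [0↦1, 1↦3, 2↦0, 3↦4, 4↦2]  zeros at y ∈ {2}
  x = 2: [0↦2, 1↦2, 2↦3, 3↦2, 4↦1]  zeros at y ∈ ∅
  x = 3: [0↦4, 1↦0, 2↦3, 3↦0, 4↦3]  zeros at y ∈ {1, 3}
  x = 4: [0↦1, 1↦1, 2↦4, 3↦2, 4↦2]  zeros at y ∈ ∅
Collecting zeros: affine points = {(0, 2), (1, 2), (3, 1), (3, 3)}.
Total count |C(F_5)_aff| = 4.


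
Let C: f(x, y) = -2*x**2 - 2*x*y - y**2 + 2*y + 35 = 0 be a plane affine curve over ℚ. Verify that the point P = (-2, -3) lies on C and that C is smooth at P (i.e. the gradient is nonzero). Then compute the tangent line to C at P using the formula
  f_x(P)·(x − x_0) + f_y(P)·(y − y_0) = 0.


Tangent line at P: 14*x + 12*y + 64 = 0.

Step 1: f(-2, -3) = 0, so P lies on C.
Step 2: partial derivatives
  f_x(x, y) = -4*x - 2*y, f_y(x, y) = -2*x - 2*y + 2.
  f_x(P) = 14, f_y(P) = 12 (gradient nonzero, so P is smooth).
Step 3: tangent line at P: 14·(x − -2) + 12·(y − -3) = 0.
Expanding: 14*x + 12*y + 64 = 0.


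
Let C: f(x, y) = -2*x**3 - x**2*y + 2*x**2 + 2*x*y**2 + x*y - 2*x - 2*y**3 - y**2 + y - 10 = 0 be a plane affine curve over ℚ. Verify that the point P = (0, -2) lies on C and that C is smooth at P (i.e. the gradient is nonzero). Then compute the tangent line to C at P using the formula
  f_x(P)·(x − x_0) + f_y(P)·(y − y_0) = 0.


Tangent line at P: 4*x - 19*y - 38 = 0.

Step 1: f(0, -2) = 0, so P lies on C.
Step 2: partial derivatives
  f_x(x, y) = -6*x**2 - 2*x*y + 4*x + 2*y**2 + y - 2, f_y(x, y) = -x**2 + 4*x*y + x - 6*y**2 - 2*y + 1.
  f_x(P) = 4, f_y(P) = -19 (gradient nonzero, so P is smooth).
Step 3: tangent line at P: 4·(x − 0) + -19·(y − -2) = 0.
Expanding: 4*x - 19*y - 38 = 0.


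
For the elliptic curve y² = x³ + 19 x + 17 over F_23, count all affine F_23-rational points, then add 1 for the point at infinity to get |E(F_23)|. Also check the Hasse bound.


Affine points = {(3, 3), (3, 20), (6, 5), (6, 18), (11, 4), (11, 19), (12, 8), (12, 15), (13, 0), (16, 1), (16, 22), (17, 3), (17, 20), (18, 2), (18, 21), (20, 5), (20, 18)}; affine count = 17; |E(F_23)| = 18.

Discriminant check: Δ ∝ 4a³ + 27b² = 4·19³ + 27·17² = 4·6859 + 27·289 ≡ 3 (mod 23). Nonzero ⇒ E is nonsingular.
For each x ∈ F_23, compute rhs = x³ + 19·x + 17 mod 23, then count y ∈ F_23 with y² ≡ rhs.
  x = 0: rhs = 17, matching y values: none (0 points).
  x = 1: rhs = 14, matching y values: none (0 points).
  x = 2: rhs = 17, matching y values: none (0 points).
  x = 3: rhs = 9, matching y values: 3, 20 (2 points).
  x = 4: rhs = 19, matching y values: none (0 points).
  x = 5: rhs = 7, matching y values: none (0 points).
  x = 6: rhs = 2, matching y values: 5, 18 (2 points).
  x = 7: rhs = 10, matching y values: none (0 points).
  x = 8: rhs = 14, matching y values: none (0 points).
  x = 9: rhs = 20, matching y values: none (0 points).
  x = 10: rhs = 11, matching y values: none (0 points).
  x = 11: rhs = 16, matching y values: 4, 19 (2 points).
  x = 12: rhs = 18, matching y values: 8, 15 (2 points).
  x = 13: rhs = 0, matching y values: 0 (1 points).
  x = 14: rhs = 14, matching y values: none (0 points).
  x = 15: rhs = 20, matching y values: none (0 points).
  x = 16: rhs = 1, matching y values: 1, 22 (2 points).
  x = 17: rhs = 9, matching y values: 3, 20 (2 points).
  x = 18: rhs = 4, matching y values: 2, 21 (2 points).
  x = 19: rhs = 15, matching y values: none (0 points).
  x = 20: rhs = 2, matching y values: 5, 18 (2 points).
  x = 21: rhs = 17, matching y values: none (0 points).
  x = 22: rhs = 20, matching y values: none (0 points).
Total affine count: 17.
Full point count |E(F_23)| = 17 + 1 = 18.
Hasse bound: |18 − (23+1)| = |-6| = 6 ≤ 2√23 ≈ 9.5917 ✓.


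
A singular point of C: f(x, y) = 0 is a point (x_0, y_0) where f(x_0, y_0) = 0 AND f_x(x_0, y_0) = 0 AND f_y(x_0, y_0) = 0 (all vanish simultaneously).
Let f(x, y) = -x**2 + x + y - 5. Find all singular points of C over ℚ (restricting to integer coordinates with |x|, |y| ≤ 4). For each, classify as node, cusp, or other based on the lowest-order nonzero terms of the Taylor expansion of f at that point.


No singular points in the scanned grid; C is smooth there.

Compute partial derivatives:
  f_x = 1 - 2*x.
  f_y = 1.
f_y = 1 is a nonzero constant, so f_y never vanishes: no point (x, y) can satisfy f = f_x = f_y = 0. In particular no (x, y) ∈ {−4, ..., 4}² is singular; the curve is smooth.


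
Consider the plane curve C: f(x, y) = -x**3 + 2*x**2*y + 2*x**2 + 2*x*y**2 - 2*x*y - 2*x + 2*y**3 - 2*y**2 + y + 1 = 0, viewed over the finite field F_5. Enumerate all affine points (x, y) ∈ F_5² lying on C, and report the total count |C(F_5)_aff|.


Affine F_5-points: {(0, 3), (1, 0), (3, 1), (3, 3), (3, 4), (4, 4)}; count = 6.

For each of the 25 pairs (x, y) ∈ F_5², evaluate f(x, y) mod 5. Record the zeros.
  x = 0: [0↦1, 1↦2, 2↦1, 3↦0, 4↦1]  zeros at y ∈ {3}
  x = 1: [0↦0, 1↦3, 2↦3, 3↦2, 4↦2]  zeros at y ∈ {0}
  x = 2: [0↦2, 1↦1, 2↦1, 3↦4, 4↦2]  zeros at y ∈ ∅
  x = 3: [0↦1, 1↦0, 2↦4, 3↦0, 4↦0]  zeros at y ∈ {1, 3, 4}
  x = 4: [0↦1, 1↦4, 2↦1, 3↦4, 4↦0]  zeros at y ∈ {4}
Collecting zeros: affine points = {(0, 3), (1, 0), (3, 1), (3, 3), (3, 4), (4, 4)}.
Total count |C(F_5)_aff| = 6.


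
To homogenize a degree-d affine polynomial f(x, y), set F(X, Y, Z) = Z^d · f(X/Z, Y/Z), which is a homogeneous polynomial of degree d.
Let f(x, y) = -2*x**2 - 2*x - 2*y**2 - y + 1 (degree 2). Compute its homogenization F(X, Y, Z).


F(X, Y, Z) = -2*X**2 - 2*X*Z - 2*Y**2 - Y*Z + Z**2

deg(f) = 2.
Substitute x = X/Z, y = Y/Z into f, then multiply by Z^2.
  monomial -2·x^2·y^0 ↦ -2·X^2·Y^0·Z^0.
  monomial -2·x^1·y^0 ↦ -2·X^1·Y^0·Z^1.
  monomial -2·x^0·y^2 ↦ -2·X^0·Y^2·Z^0.
  monomial -1·x^0·y^1 ↦ -1·X^0·Y^1·Z^1.
  monomial 1·x^0·y^0 ↦ 1·X^0·Y^0·Z^2.
Collecting: F(X, Y, Z) = -2*X**2 - 2*X*Z - 2*Y**2 - Y*Z + Z**2.


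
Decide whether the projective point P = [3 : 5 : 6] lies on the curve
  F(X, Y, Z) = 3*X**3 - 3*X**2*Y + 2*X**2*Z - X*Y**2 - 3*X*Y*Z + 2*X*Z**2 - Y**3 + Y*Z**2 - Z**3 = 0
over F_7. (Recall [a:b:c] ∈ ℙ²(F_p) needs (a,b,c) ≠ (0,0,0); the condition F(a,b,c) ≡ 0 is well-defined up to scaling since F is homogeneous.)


F(3,5,6) ≡ 2 (mod 7); P is NOT on the curve.

Evaluate F(3, 5, 6) term-by-term (mod 7).
  3*X**3 ↦ 3·27·1·1 = 81
  -3*X**2*Y ↦ -3·9·5·1 = -135
  2*X**2*Z ↦ 2·9·1·6 = 108
  -X*Y**2 ↦ -1·3·25·1 = -75
  -3*X*Y*Z ↦ -3·3·5·6 = -270
  2*X*Z**2 ↦ 2·3·1·36 = 216
  -Y**3 ↦ -1·1·125·1 = -125
  Y*Z**2 ↦ 1·1·5·36 = 180
  -Z**3 ↦ -1·1·1·216 = -216
Sum: F(3, 5, 6) = (81) + (-135) + (108) + (-75) + (-270) + (216) + (-125) + (180) + (-216) = -236.
Reducing mod 7: -236 ≡ 2 (mod 7).
Since F(a, b, c) ≡ 2 ≠ 0 (mod 7), P does NOT lie on the curve.


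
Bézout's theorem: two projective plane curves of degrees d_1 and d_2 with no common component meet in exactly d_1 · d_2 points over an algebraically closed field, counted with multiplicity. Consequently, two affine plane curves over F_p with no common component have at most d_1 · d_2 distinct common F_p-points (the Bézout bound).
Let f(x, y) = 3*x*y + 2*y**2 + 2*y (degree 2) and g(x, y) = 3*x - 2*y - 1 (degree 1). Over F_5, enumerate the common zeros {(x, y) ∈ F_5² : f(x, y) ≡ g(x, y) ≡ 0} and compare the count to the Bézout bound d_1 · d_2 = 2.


Common zeros: {(2, 0), (4, 3)}; count = 2; Bézout bound = 2.

deg(f) = 2, deg(g) = 1, so Bézout bound = 2.
Scan x ∈ F_5. For each x, list the y ∈ F_5 with f(x, y) ≡ 0 and those with g(x, y) ≡ 0 (mod 5); the common zeros in that column are the intersection.
  x = 0: f ≡ 0 at y ∈ {0, 4}; g ≡ 0 at y ∈ {2}; common: ∅.
  x = 1: f ≡ 0 at y ∈ {0}; g ≡ 0 at y ∈ {1}; common: ∅.
  x = 2: f ≡ 0 at y ∈ {0, 1}; g ≡ 0 at y ∈ {0}; common: {0}.
  x = 3: f ≡ 0 at y ∈ {0, 2}; g ≡ 0 at y ∈ {4}; common: ∅.
  x = 4: f ≡ 0 at y ∈ {0, 3}; g ≡ 0 at y ∈ {3}; common: {3}.
Collecting: common zeros = {(2, 0), (4, 3)}, so the count is 2.
Comparison with the Bézout bound: 2 ≤ 2 = deg(f)·deg(g), as expected for curves with no common component (the bound is attained).


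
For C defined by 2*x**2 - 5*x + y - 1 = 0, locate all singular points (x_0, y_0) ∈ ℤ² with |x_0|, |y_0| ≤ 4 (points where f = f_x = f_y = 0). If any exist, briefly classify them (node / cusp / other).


No singular points in the scanned grid; C is smooth there.

Compute partial derivatives:
  f_x = 4*x - 5.
  f_y = 1.
f_y = 1 is a nonzero constant, so f_y never vanishes: no point (x, y) can satisfy f = f_x = f_y = 0. In particular no (x, y) ∈ {−4, ..., 4}² is singular; the curve is smooth.


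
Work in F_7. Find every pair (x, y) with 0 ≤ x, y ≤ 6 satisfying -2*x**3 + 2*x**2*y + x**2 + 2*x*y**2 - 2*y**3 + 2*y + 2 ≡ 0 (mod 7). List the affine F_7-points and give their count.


Affine F_7-points: {(0, 5), (2, 6), (4, 1)}; count = 3.

For each of the 49 pairs (x, y) ∈ F_7², evaluate f(x, y) mod 7. Record the zeros.
  x = 0: [0↦2, 1↦2, 2↦4, 3↦3, 4↦1, 5↦0, 6↦2]  zeros at y ∈ {5}
  x = 1: [0↦1, 1↦5, 2↦1, 3↦5, 4↦5, 5↦3, 6↦1]  zeros at y ∈ ∅
  x = 2: [0↦4, 1↦2, 2↦3, 3↦2, 4↦1, 5↦2, 6↦0]  zeros at y ∈ {6}
  x = 3: [0↦6, 1↦2, 2↦5, 3↦3, 4↦5, 5↦6, 6↦1]  zeros at y ∈ ∅
  x = 4: [0↦2, 1↦0, 2↦2, 3↦3, 4↦5, 5↦3, 6↦6]  zeros at y ∈ {1}
  x = 5: [0↦1, 1↦5, 2↦3, 3↦4, 4↦3, 5↦2, 6↦3]  zeros at y ∈ ∅
  x = 6: [0↦5, 1↦5, 2↦3, 3↦1, 4↦1, 5↦5, 6↦1]  zeros at y ∈ ∅
Collecting zeros: affine points = {(0, 5), (2, 6), (4, 1)}.
Total count |C(F_7)_aff| = 3.


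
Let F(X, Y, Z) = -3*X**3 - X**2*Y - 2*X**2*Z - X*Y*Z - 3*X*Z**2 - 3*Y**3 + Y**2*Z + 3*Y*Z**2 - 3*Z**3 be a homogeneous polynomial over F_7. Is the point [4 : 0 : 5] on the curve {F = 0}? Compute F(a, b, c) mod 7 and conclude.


F(4,0,5) ≡ 2 (mod 7); P is NOT on the curve.

Evaluate F(4, 0, 5) term-by-term (mod 7).
  -3*X**3 ↦ -3·64·1·1 = -192
  -X**2*Y ↦ -1·16·0·1 = 0
  -2*X**2*Z ↦ -2·16·1·5 = -160
  -X*Y*Z ↦ -1·4·0·5 = 0
  -3*X*Z**2 ↦ -3·4·1·25 = -300
  -3*Y**3 ↦ -3·1·0·1 = 0
  Y**2*Z ↦ 1·1·0·5 = 0
  3*Y*Z**2 ↦ 3·1·0·25 = 0
  -3*Z**3 ↦ -3·1·1·125 = -375
Sum: F(4, 0, 5) = (-192) + (0) + (-160) + (0) + (-300) + (0) + (0) + (0) + (-375) = -1027.
Reducing mod 7: -1027 ≡ 2 (mod 7).
Since F(a, b, c) ≡ 2 ≠ 0 (mod 7), P does NOT lie on the curve.


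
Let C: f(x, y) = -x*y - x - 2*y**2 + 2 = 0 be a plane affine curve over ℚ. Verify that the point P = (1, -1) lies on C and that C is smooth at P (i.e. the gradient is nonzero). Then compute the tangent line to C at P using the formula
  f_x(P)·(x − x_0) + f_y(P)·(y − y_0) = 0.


Tangent line at P: 3*y + 3 = 0.

Step 1: f(1, -1) = 0, so P lies on C.
Step 2: partial derivatives
  f_x(x, y) = -y - 1, f_y(x, y) = -x - 4*y.
  f_x(P) = 0, f_y(P) = 3 (gradient nonzero, so P is smooth).
Step 3: tangent line at P: 0·(x − 1) + 3·(y − -1) = 0.
Expanding: 3*y + 3 = 0.


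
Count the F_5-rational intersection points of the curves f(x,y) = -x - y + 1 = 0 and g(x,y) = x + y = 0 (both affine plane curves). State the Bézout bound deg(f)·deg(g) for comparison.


Common zeros: ∅; count = 0; Bézout bound = 1.

deg(f) = 1, deg(g) = 1, so Bézout bound = 1.
Scan x ∈ F_5. For each x, list the y ∈ F_5 with f(x, y) ≡ 0 and those with g(x, y) ≡ 0 (mod 5); the common zeros in that column are the intersection.
  x = 0: f ≡ 0 at y ∈ {1}; g ≡ 0 at y ∈ {0}; common: ∅.
  x = 1: f ≡ 0 at y ∈ {0}; g ≡ 0 at y ∈ {4}; common: ∅.
  x = 2: f ≡ 0 at y ∈ {4}; g ≡ 0 at y ∈ {3}; common: ∅.
  x = 3: f ≡ 0 at y ∈ {3}; g ≡ 0 at y ∈ {2}; common: ∅.
  x = 4: f ≡ 0 at y ∈ {2}; g ≡ 0 at y ∈ {1}; common: ∅.
Collecting: common zeros = ∅, so the count is 0.
Comparison with the Bézout bound: 0 ≤ 1 = deg(f)·deg(g), as expected for curves with no common component (the affine F_5-count falls short of the bound because intersections may lie at infinity, over extension fields, or carry multiplicity).


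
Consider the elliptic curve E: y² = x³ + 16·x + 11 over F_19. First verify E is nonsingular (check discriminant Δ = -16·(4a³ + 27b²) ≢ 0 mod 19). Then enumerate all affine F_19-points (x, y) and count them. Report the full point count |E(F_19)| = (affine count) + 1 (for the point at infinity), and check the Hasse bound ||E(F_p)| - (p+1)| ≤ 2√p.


Affine points = {(0, 7), (0, 12), (1, 3), (1, 16), (4, 5), (4, 14), (5, 8), (5, 11), (6, 0), (8, 9), (8, 10), (11, 6), (11, 13), (15, 4), (15, 15), (17, 3), (17, 16)}; affine count = 17; |E(F_19)| = 18.

Discriminant check: Δ ∝ 4a³ + 27b² = 4·16³ + 27·11² = 4·4096 + 27·121 ≡ 5 (mod 19). Nonzero ⇒ E is nonsingular.
For each x ∈ F_19, compute rhs = x³ + 16·x + 11 mod 19, then count y ∈ F_19 with y² ≡ rhs.
  x = 0: rhs = 11, matching y values: 7, 12 (2 points).
  x = 1: rhs = 9, matching y values: 3, 16 (2 points).
  x = 2: rhs = 13, matching y values: none (0 points).
  x = 3: rhs = 10, matching y values: none (0 points).
  x = 4: rhs = 6, matching y values: 5, 14 (2 points).
  x = 5: rhs = 7, matching y values: 8, 11 (2 points).
  x = 6: rhs = 0, matching y values: 0 (1 points).
  x = 7: rhs = 10, matching y values: none (0 points).
  x = 8: rhs = 5, matching y values: 9, 10 (2 points).
  x = 9: rhs = 10, matching y values: none (0 points).
  x = 10: rhs = 12, matching y values: none (0 points).
  x = 11: rhs = 17, matching y values: 6, 13 (2 points).
  x = 12: rhs = 12, matching y values: none (0 points).
  x = 13: rhs = 3, matching y values: none (0 points).
  x = 14: rhs = 15, matching y values: none (0 points).
  x = 15: rhs = 16, matching y values: 4, 15 (2 points).
  x = 16: rhs = 12, matching y values: none (0 points).
  x = 17: rhs = 9, matching y values: 3, 16 (2 points).
  x = 18: rhs = 13, matching y values: none (0 points).
Total affine count: 17.
Full point count |E(F_19)| = 17 + 1 = 18.
Hasse bound: |18 − (19+1)| = |-2| = 2 ≤ 2√19 ≈ 8.7178 ✓.


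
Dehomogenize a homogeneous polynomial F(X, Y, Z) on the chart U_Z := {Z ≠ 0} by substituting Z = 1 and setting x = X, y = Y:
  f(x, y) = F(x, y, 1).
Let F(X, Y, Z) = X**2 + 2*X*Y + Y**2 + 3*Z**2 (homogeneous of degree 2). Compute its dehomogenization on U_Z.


f(x, y) = x**2 + 2*x*y + y**2 + 3

On U_Z we set Z = 1. Each monomial c·X^i·Y^j·Z^k in F becomes c·x^i·y^j·1^k = c·x^i·y^j.
Substituting Z = 1: F(X, Y, 1) = x**2 + 2*x*y + y**2 + 3.
Note: deg(f) ≤ deg(F) = 2; strict inequality happens when F is divisible by Z (lost terms).


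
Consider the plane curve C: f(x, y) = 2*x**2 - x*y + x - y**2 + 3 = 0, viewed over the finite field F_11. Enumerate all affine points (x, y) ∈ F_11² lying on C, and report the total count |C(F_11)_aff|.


Affine F_11-points: {(0, 5), (0, 6), (1, 2), (1, 8), (2, 4), (2, 5), (5, 2), (5, 4), (8, 6), (8, 8)}; count = 10.

For each of the 121 pairs (x, y) ∈ F_11², evaluate f(x, y) mod 11. Record the zeros.
  x = 0: [0↦3, 1↦2, 2↦10, 3↦5, 4↦9, 5↦0, 6↦0, 7↦9, 8↦5, 9↦10, 10↦2]  zeros at y ∈ {5, 6}
  x = 1: [0↦6, 1↦4, 2↦0, 3↦5, 4↦8, 5↦9, 6↦8, 7↦5, 8↦0, 9↦4, 10↦6]  zeros at y ∈ {2, 8}
  x = 2: [0↦2, 1↦10, 2↦5, 3↦9, 4↦0, 5↦0, 6↦9, 7↦5, 8↦10, 9↦2, 10↦3]  zeros at y ∈ {4, 5}
  x = 3: [0↦2, 1↦9, 2↦3, 3↦6, 4↦7, 5↦6, 6↦3, 7↦9, 8↦2, 9↦4, 10↦4]  zeros at y ∈ ∅
  x = 4: [0↦6, 1↦1, 2↦5, 3↦7, 4↦7, 5↦5, 6↦1, 7↦6, 8↦9, 9↦10, 10↦9]  zeros at y ∈ ∅
  x = 5: [0↦3, 1↦8, 2↦0, 3↦1, 4↦0, 5↦8, 6↦3, 7↦7, 8↦9, 9↦9, 10↦7]  zeros at y ∈ {2, 4}
  x = 6: [0↦4, 1↦8, 2↦10, 3↦10, 4↦8, 5↦4, 6↦9, 7↦1, 8↦2, 9↦1, 10↦9]  zeros at y ∈ ∅
  x = 7: [0↦9, 1↦1, 2↦2, 3↦1, 4↦9, 5↦4, 6↦8, 7↦10, 8↦10, 9↦8, 10↦4]  zeros at y ∈ ∅
  x = 8: [0↦7, 1↦9, 2↦9, 3↦7, 4↦3, 5↦8, 6↦0, 7↦1, 8↦0, 9↦8, 10↦3]  zeros at y ∈ {6, 8}
  x = 9: [0↦9, 1↦10, 2↦9, 3↦6, 4↦1, 5↦5, 6↦7, 7↦7, 8↦5, 9↦1, 10↦6]  zeros at y ∈ ∅
  x = 10: [0↦4, 1↦4, 2↦2, 3↦9, 4↦3, 5↦6, 6↦7, 7↦6, 8↦3, 9↦9, 10↦2]  zeros at y ∈ ∅
Collecting zeros: affine points = {(0, 5), (0, 6), (1, 2), (1, 8), (2, 4), (2, 5), (5, 2), (5, 4), (8, 6), (8, 8)}.
Total count |C(F_11)_aff| = 10.


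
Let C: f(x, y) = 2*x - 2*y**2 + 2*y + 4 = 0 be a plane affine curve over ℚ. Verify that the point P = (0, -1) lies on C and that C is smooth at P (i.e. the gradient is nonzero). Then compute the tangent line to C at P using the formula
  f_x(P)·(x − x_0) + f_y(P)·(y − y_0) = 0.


Tangent line at P: 2*x + 6*y + 6 = 0.

Step 1: f(0, -1) = 0, so P lies on C.
Step 2: partial derivatives
  f_x(x, y) = 2, f_y(x, y) = 2 - 4*y.
  f_x(P) = 2, f_y(P) = 6 (gradient nonzero, so P is smooth).
Step 3: tangent line at P: 2·(x − 0) + 6·(y − -1) = 0.
Expanding: 2*x + 6*y + 6 = 0.


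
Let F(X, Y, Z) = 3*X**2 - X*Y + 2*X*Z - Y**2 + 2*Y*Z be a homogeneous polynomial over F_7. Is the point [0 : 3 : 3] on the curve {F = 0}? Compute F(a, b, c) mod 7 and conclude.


F(0,3,3) ≡ 2 (mod 7); P is NOT on the curve.

Evaluate F(0, 3, 3) term-by-term (mod 7).
  3*X**2 ↦ 3·0·1·1 = 0
  -X*Y ↦ -1·0·3·1 = 0
  2*X*Z ↦ 2·0·1·3 = 0
  -Y**2 ↦ -1·1·9·1 = -9
  2*Y*Z ↦ 2·1·3·3 = 18
Sum: F(0, 3, 3) = (0) + (0) + (0) + (-9) + (18) = 9.
Reducing mod 7: 9 ≡ 2 (mod 7).
Since F(a, b, c) ≡ 2 ≠ 0 (mod 7), P does NOT lie on the curve.


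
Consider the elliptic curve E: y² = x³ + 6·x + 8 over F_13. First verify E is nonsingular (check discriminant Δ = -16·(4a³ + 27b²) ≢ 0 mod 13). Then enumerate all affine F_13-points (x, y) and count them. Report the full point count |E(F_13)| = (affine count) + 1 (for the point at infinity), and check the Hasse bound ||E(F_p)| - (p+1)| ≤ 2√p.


Affine points = {(3, 1), (3, 12), (6, 0), (7, 4), (7, 9), (8, 3), (8, 10), (11, 1), (11, 12), (12, 1), (12, 12)}; affine count = 11; |E(F_13)| = 12.

Discriminant check: Δ ∝ 4a³ + 27b² = 4·6³ + 27·8² = 4·216 + 27·64 ≡ 5 (mod 13). Nonzero ⇒ E is nonsingular.
For each x ∈ F_13, compute rhs = x³ + 6·x + 8 mod 13, then count y ∈ F_13 with y² ≡ rhs.
  x = 0: rhs = 8, matching y values: none (0 points).
  x = 1: rhs = 2, matching y values: none (0 points).
  x = 2: rhs = 2, matching y values: none (0 points).
  x = 3: rhs = 1, matching y values: 1, 12 (2 points).
  x = 4: rhs = 5, matching y values: none (0 points).
  x = 5: rhs = 7, matching y values: none (0 points).
  x = 6: rhs = 0, matching y values: 0 (1 points).
  x = 7: rhs = 3, matching y values: 4, 9 (2 points).
  x = 8: rhs = 9, matching y values: 3, 10 (2 points).
  x = 9: rhs = 11, matching y values: none (0 points).
  x = 10: rhs = 2, matching y values: none (0 points).
  x = 11: rhs = 1, matching y values: 1, 12 (2 points).
  x = 12: rhs = 1, matching y values: 1, 12 (2 points).
Total affine count: 11.
Full point count |E(F_13)| = 11 + 1 = 12.
Hasse bound: |12 − (13+1)| = |-2| = 2 ≤ 2√13 ≈ 7.2111 ✓.


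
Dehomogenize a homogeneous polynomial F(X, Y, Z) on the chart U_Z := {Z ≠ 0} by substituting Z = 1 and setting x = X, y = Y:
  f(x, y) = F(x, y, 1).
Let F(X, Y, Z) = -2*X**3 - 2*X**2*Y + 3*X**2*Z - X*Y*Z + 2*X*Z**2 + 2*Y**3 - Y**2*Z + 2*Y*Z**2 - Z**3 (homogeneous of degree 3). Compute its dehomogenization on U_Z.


f(x, y) = -2*x**3 - 2*x**2*y + 3*x**2 - x*y + 2*x + 2*y**3 - y**2 + 2*y - 1

On U_Z we set Z = 1. Each monomial c·X^i·Y^j·Z^k in F becomes c·x^i·y^j·1^k = c·x^i·y^j.
Substituting Z = 1: F(X, Y, 1) = -2*x**3 - 2*x**2*y + 3*x**2 - x*y + 2*x + 2*y**3 - y**2 + 2*y - 1.
Note: deg(f) ≤ deg(F) = 3; strict inequality happens when F is divisible by Z (lost terms).


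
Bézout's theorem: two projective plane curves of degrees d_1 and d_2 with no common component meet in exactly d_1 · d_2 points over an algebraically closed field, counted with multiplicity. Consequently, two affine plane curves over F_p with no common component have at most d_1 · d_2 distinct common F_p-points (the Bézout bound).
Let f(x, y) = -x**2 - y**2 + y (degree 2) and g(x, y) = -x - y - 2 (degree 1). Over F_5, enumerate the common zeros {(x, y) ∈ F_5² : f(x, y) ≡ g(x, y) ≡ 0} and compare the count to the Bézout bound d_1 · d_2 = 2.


Common zeros: ∅; count = 0; Bézout bound = 2.

deg(f) = 2, deg(g) = 1, so Bézout bound = 2.
Scan x ∈ F_5. For each x, list the y ∈ F_5 with f(x, y) ≡ 0 and those with g(x, y) ≡ 0 (mod 5); the common zeros in that column are the intersection.
  x = 0: f ≡ 0 at y ∈ {0, 1}; g ≡ 0 at y ∈ {3}; common: ∅.
  x = 1: f ≡ 0 at y ∈ ∅; g ≡ 0 at y ∈ {2}; common: ∅.
  x = 2: f ≡ 0 at y ∈ {3}; g ≡ 0 at y ∈ {1}; common: ∅.
  x = 3: f ≡ 0 at y ∈ {3}; g ≡ 0 at y ∈ {0}; common: ∅.
  x = 4: f ≡ 0 at y ∈ ∅; g ≡ 0 at y ∈ {4}; common: ∅.
Collecting: common zeros = ∅, so the count is 0.
Comparison with the Bézout bound: 0 ≤ 2 = deg(f)·deg(g), as expected for curves with no common component (the affine F_5-count falls short of the bound because intersections may lie at infinity, over extension fields, or carry multiplicity).


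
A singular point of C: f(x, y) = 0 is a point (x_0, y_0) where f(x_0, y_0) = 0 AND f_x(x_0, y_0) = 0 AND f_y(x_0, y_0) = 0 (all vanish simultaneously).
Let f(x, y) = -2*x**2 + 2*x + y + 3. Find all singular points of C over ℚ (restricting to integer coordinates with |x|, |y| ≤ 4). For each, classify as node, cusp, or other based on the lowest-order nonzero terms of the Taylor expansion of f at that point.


No singular points in the scanned grid; C is smooth there.

Compute partial derivatives:
  f_x = 2 - 4*x.
  f_y = 1.
f_y = 1 is a nonzero constant, so f_y never vanishes: no point (x, y) can satisfy f = f_x = f_y = 0. In particular no (x, y) ∈ {−4, ..., 4}² is singular; the curve is smooth.


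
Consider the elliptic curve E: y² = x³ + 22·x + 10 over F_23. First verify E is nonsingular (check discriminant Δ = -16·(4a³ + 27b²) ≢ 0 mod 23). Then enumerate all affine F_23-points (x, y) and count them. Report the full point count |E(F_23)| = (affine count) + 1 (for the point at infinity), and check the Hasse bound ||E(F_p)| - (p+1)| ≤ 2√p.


Affine points = {(2, 4), (2, 19), (4, 1), (4, 22), (6, 6), (6, 17), (7, 1), (7, 22), (8, 10), (8, 13), (12, 1), (12, 22), (13, 3), (13, 20), (14, 7), (14, 16), (15, 9), (15, 14), (20, 3), (20, 20), (21, 2), (21, 21)}; affine count = 22; |E(F_23)| = 23.

Discriminant check: Δ ∝ 4a³ + 27b² = 4·22³ + 27·10² = 4·10648 + 27·100 ≡ 5 (mod 23). Nonzero ⇒ E is nonsingular.
For each x ∈ F_23, compute rhs = x³ + 22·x + 10 mod 23, then count y ∈ F_23 with y² ≡ rhs.
  x = 0: rhs = 10, matching y values: none (0 points).
  x = 1: rhs = 10, matching y values: none (0 points).
  x = 2: rhs = 16, matching y values: 4, 19 (2 points).
  x = 3: rhs = 11, matching y values: none (0 points).
  x = 4: rhs = 1, matching y values: 1, 22 (2 points).
  x = 5: rhs = 15, matching y values: none (0 points).
  x = 6: rhs = 13, matching y values: 6, 17 (2 points).
  x = 7: rhs = 1, matching y values: 1, 22 (2 points).
  x = 8: rhs = 8, matching y values: 10, 13 (2 points).
  x = 9: rhs = 17, matching y values: none (0 points).
  x = 10: rhs = 11, matching y values: none (0 points).
  x = 11: rhs = 19, matching y values: none (0 points).
  x = 12: rhs = 1, matching y values: 1, 22 (2 points).
  x = 13: rhs = 9, matching y values: 3, 20 (2 points).
  x = 14: rhs = 3, matching y values: 7, 16 (2 points).
  x = 15: rhs = 12, matching y values: 9, 14 (2 points).
  x = 16: rhs = 19, matching y values: none (0 points).
  x = 17: rhs = 7, matching y values: none (0 points).
  x = 18: rhs = 5, matching y values: none (0 points).
  x = 19: rhs = 19, matching y values: none (0 points).
  x = 20: rhs = 9, matching y values: 3, 20 (2 points).
  x = 21: rhs = 4, matching y values: 2, 21 (2 points).
  x = 22: rhs = 10, matching y values: none (0 points).
Total affine count: 22.
Full point count |E(F_23)| = 22 + 1 = 23.
Hasse bound: |23 − (23+1)| = |-1| = 1 ≤ 2√23 ≈ 9.5917 ✓.


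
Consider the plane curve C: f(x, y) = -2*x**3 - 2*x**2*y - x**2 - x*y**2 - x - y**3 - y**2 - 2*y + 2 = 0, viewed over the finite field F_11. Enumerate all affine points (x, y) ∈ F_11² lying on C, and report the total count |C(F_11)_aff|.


Affine F_11-points: {(3, 3), (4, 2), (5, 10), (6, 8)}; count = 4.

For each of the 121 pairs (x, y) ∈ F_11², evaluate f(x, y) mod 11. Record the zeros.
  x = 0: [0↦2, 1↦9, 2↦8, 3↦4, 4↦2, 5↦7, 6↦2, 7↦3, 8↦4, 9↦10, 10↦4]  zeros at y ∈ ∅
  x = 1: [0↦9, 1↦2, 2↦7, 3↦7, 4↦7, 5↦1, 6↦5, 7↦2, 8↦8, 9↦6, 10↦1]  zeros at y ∈ ∅
  x = 2: [0↦2, 1↦10, 2↦6, 3↦6, 4↦4, 5↦5, 6↦3, 7↦3, 8↦10, 9↦7, 10↦10]  zeros at y ∈ ∅
  x = 3: [0↦2, 1↦10, 2↦4, 3↦0, 4↦3, 5↦7, 6↦6, 7↦5, 8↦9, 9↦1, 10↦8]  zeros at y ∈ {3}
  x = 4: [0↦8, 1↦1, 2↦0, 3↦10, 4↦3, 5↦6, 6↦2, 7↦7, 8↦4, 9↦9, 10↦5]  zeros at y ∈ {2}
  x = 5: [0↦8, 1↦4, 2↦4, 3↦2, 4↦3, 5↦1, 6↦1, 7↦8, 8↦5, 9↦8, 10↦0]  zeros at y ∈ {10}
  x = 6: [0↦1, 1↦7, 2↦4, 3↦8, 4↦2, 5↦2, 6↦2, 7↦7, 8↦0, 9↦8, 10↦3]  zeros at y ∈ {8}
  x = 7: [0↦8, 1↦9, 2↦10, 3↦5, 4↦10, 5↦8, 6↦4, 7↦3, 8↦10, 9↦8, 10↦2]  zeros at y ∈ ∅
  x = 8: [0↦6, 1↦9, 2↦10, 3↦3, 4↦4, 5↦7, 6↦6, 7↦6, 8↦1, 9↦7, 10↦7]  zeros at y ∈ ∅
  x = 9: [0↦5, 1↦6, 2↦3, 3↦1, 4↦5, 5↦9, 6↦7, 7↦4, 8↦5, 9↦4, 10↦6]  zeros at y ∈ ∅
  x = 10: [0↦4, 1↦10, 2↦10, 3↦9, 4↦1, 5↦2, 6↦6, 7↦7, 8↦10, 9↦9, 10↦9]  zeros at y ∈ ∅
Collecting zeros: affine points = {(3, 3), (4, 2), (5, 10), (6, 8)}.
Total count |C(F_11)_aff| = 4.


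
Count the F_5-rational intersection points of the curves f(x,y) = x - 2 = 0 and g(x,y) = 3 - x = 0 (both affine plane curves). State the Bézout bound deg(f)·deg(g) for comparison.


Common zeros: ∅; count = 0; Bézout bound = 1.

deg(f) = 1, deg(g) = 1, so Bézout bound = 1.
Scan x ∈ F_5. For each x, list the y ∈ F_5 with f(x, y) ≡ 0 and those with g(x, y) ≡ 0 (mod 5); the common zeros in that column are the intersection.
  x = 0: f ≡ 0 at y ∈ ∅; g ≡ 0 at y ∈ ∅; common: ∅.
  x = 1: f ≡ 0 at y ∈ ∅; g ≡ 0 at y ∈ ∅; common: ∅.
  x = 2: f ≡ 0 at y ∈ {0, 1, 2, 3, 4}; g ≡ 0 at y ∈ ∅; common: ∅.
  x = 3: f ≡ 0 at y ∈ ∅; g ≡ 0 at y ∈ {0, 1, 2, 3, 4}; common: ∅.
  x = 4: f ≡ 0 at y ∈ ∅; g ≡ 0 at y ∈ ∅; common: ∅.
Collecting: common zeros = ∅, so the count is 0.
Comparison with the Bézout bound: 0 ≤ 1 = deg(f)·deg(g), as expected for curves with no common component (the affine F_5-count falls short of the bound because intersections may lie at infinity, over extension fields, or carry multiplicity).


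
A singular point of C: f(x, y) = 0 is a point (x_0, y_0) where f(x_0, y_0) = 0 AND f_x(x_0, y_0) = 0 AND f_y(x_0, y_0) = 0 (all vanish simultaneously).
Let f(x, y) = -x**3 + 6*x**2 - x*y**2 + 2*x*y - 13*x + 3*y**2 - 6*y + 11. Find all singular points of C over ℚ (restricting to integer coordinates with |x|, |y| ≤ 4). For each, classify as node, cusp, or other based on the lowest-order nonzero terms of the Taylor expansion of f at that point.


Singular points: {(2, 1)}; classification: cusp.

Compute partial derivatives:
  f_x = -3*x**2 + 12*x - y**2 + 2*y - 13.
  f_y = -2*x*y + 2*x + 6*y - 6.
Scan x_0 ∈ {−4, ..., 4}. For each x_0, f_y(x_0, y) is a polynomial in y; find its integer roots y ∈ {−4, ..., 4}, then test f_x and f at those candidates.
  x = -4: f_y(-4, y) = 14*y - 14; vanishes at y ∈ {1}. (-4, 1): f_x = -108 ≠ 0.
  x = -3: f_y(-3, y) = 12*y - 12; vanishes at y ∈ {1}. (-3, 1): f_x = -75 ≠ 0.
  x = -2: f_y(-2, y) = 10*y - 10; vanishes at y ∈ {1}. (-2, 1): f_x = -48 ≠ 0.
  x = -1: f_y(-1, y) = 8*y - 8; vanishes at y ∈ {1}. (-1, 1): f_x = -27 ≠ 0.
  x = 0: f_y(0, y) = 6*y - 6; vanishes at y ∈ {1}. (0, 1): f_x = -12 ≠ 0.
  x = 1: f_y(1, y) = 4*y - 4; vanishes at y ∈ {1}. (1, 1): f_x = -3 ≠ 0.
  x = 2: f_y(2, y) = 2*y - 2; vanishes at y ∈ {1}. (2, 1): f_x = 0, f = 0 — SINGULAR.
  x = 3: f_y(3, y) = 0; vanishes at y ∈ {-4, -3, -2, -1, 0, 1, 2, 3, 4}. (3, -4): f_x = -28 ≠ 0; (3, -3): f_x = -19 ≠ 0; (3, -2): f_x = -12 ≠ 0; (3, -1): f_x = -7 ≠ 0; (3, 0): f_x = -4 ≠ 0; (3, 1): f_x = -3 ≠ 0; (3, 2): f_x = -4 ≠ 0; (3, 3): f_x = -7 ≠ 0; (3, 4): f_x = -12 ≠ 0.
  x = 4: f_y(4, y) = 2 - 2*y; vanishes at y ∈ {1}. (4, 1): f_x = -12 ≠ 0.
Only singular point on the grid: (2, 1).
Classify: substitute x = 2 + u, y = 1 + v and expand: f = -u**3 - u*v**2 + v**2.
No constant or linear terms (consistent with a singular point). Quadratic part: v**2. Cubic part: -u**3 - u*v**2.
The quadratic part v**2 is a perfect square, so there is a single (double) tangent line v = 0, i.e. y = 1. Restricting the cubic part to that line (v = 0) leaves -u**3 ≠ 0, so f is not divisible by v and the branch is v² ≈ u**3 to lowest order — this is a cusp.
Classification: cusp.


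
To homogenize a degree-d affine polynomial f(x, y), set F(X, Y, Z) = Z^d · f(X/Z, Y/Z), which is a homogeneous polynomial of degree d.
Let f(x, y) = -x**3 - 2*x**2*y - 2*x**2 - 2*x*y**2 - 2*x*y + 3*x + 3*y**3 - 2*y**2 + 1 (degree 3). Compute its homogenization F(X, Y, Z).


F(X, Y, Z) = -X**3 - 2*X**2*Y - 2*X**2*Z - 2*X*Y**2 - 2*X*Y*Z + 3*X*Z**2 + 3*Y**3 - 2*Y**2*Z + Z**3

deg(f) = 3.
Substitute x = X/Z, y = Y/Z into f, then multiply by Z^3.
  monomial -1·x^3·y^0 ↦ -1·X^3·Y^0·Z^0.
  monomial -2·x^2·y^1 ↦ -2·X^2·Y^1·Z^0.
  monomial -2·x^2·y^0 ↦ -2·X^2·Y^0·Z^1.
  monomial -2·x^1·y^2 ↦ -2·X^1·Y^2·Z^0.
  monomial -2·x^1·y^1 ↦ -2·X^1·Y^1·Z^1.
  monomial 3·x^1·y^0 ↦ 3·X^1·Y^0·Z^2.
  monomial 3·x^0·y^3 ↦ 3·X^0·Y^3·Z^0.
  monomial -2·x^0·y^2 ↦ -2·X^0·Y^2·Z^1.
  monomial 1·x^0·y^0 ↦ 1·X^0·Y^0·Z^3.
Collecting: F(X, Y, Z) = -X**3 - 2*X**2*Y - 2*X**2*Z - 2*X*Y**2 - 2*X*Y*Z + 3*X*Z**2 + 3*Y**3 - 2*Y**2*Z + Z**3.


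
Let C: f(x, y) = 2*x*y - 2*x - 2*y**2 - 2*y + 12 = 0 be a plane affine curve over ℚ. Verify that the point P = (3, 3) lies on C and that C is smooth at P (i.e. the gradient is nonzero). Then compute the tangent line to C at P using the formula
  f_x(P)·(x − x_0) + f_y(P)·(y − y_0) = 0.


Tangent line at P: 4*x - 8*y + 12 = 0.

Step 1: f(3, 3) = 0, so P lies on C.
Step 2: partial derivatives
  f_x(x, y) = 2*y - 2, f_y(x, y) = 2*x - 4*y - 2.
  f_x(P) = 4, f_y(P) = -8 (gradient nonzero, so P is smooth).
Step 3: tangent line at P: 4·(x − 3) + -8·(y − 3) = 0.
Expanding: 4*x - 8*y + 12 = 0.


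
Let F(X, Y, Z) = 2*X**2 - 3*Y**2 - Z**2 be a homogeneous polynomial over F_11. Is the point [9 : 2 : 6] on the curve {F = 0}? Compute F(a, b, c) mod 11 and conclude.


F(9,2,6) ≡ 4 (mod 11); P is NOT on the curve.

Evaluate F(9, 2, 6) term-by-term (mod 11).
  2*X**2 ↦ 2·81·1·1 = 162
  -3*Y**2 ↦ -3·1·4·1 = -12
  -Z**2 ↦ -1·1·1·36 = -36
Sum: F(9, 2, 6) = (162) + (-12) + (-36) = 114.
Reducing mod 11: 114 ≡ 4 (mod 11).
Since F(a, b, c) ≡ 4 ≠ 0 (mod 11), P does NOT lie on the curve.


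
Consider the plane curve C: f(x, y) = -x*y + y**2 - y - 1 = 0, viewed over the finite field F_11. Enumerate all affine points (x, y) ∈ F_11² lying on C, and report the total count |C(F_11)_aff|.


Affine F_11-points: {(0, 4), (0, 8), (3, 6), (3, 9), (6, 2), (6, 5), (9, 3), (9, 7), (10, 1), (10, 10)}; count = 10.

For each of the 121 pairs (x, y) ∈ F_11², evaluate f(x, y) mod 11. Record the zeros.
  x = 0: [0↦10, 1↦10, 2↦1, 3↦5, 4↦0, 5↦8, 6↦7, 7↦8, 8↦0, 9↦5, 10↦1]  zeros at y ∈ {4, 8}
  x = 1: [0↦10, 1↦9, 2↦10, 3↦2, 4↦7, 5↦3, 6↦1, 7↦1, 8↦3, 9↦7, 10↦2]  zeros at y ∈ ∅
  x = 2: [0↦10, 1↦8, 2↦8, 3↦10, 4↦3, 5↦9, 6↦6, 7↦5, 8↦6, 9↦9, 10↦3]  zeros at y ∈ ∅
  x = 3: [0↦10, 1↦7, 2↦6, 3↦7, 4↦10, 5↦4, 6↦0, 7↦9, 8↦9, 9↦0, 10↦4]  zeros at y ∈ {6, 9}
  x = 4: [0↦10, 1↦6, 2↦4, 3↦4, 4↦6, 5↦10, 6↦5, 7↦2, 8↦1, 9↦2, 10↦5]  zeros at y ∈ ∅
  x = 5: [0↦10, 1↦5, 2↦2, 3↦1, 4↦2, 5↦5, 6↦10, 7↦6, 8↦4, 9↦4, 10↦6]  zeros at y ∈ ∅
  x = 6: [0↦10, 1↦4, 2↦0, 3↦9, 4↦9, 5↦0, 6↦4, 7↦10, 8↦7, 9↦6, 10↦7]  zeros at y ∈ {2, 5}
  x = 7: [0↦10, 1↦3, 2↦9, 3↦6, 4↦5, 5↦6, 6↦9, 7↦3, 8↦10, 9↦8, 10↦8]  zeros at y ∈ ∅
  x = 8: [0↦10, 1↦2, 2↦7, 3↦3, 4↦1, 5↦1, 6↦3, 7↦7, 8↦2, 9↦10, 10↦9]  zeros at y ∈ ∅
  x = 9: [0↦10, 1↦1, 2↦5, 3↦0, 4↦8, 5↦7, 6↦8, 7↦0, 8↦5, 9↦1, 10↦10]  zeros at y ∈ {3, 7}
  x = 10: [0↦10, 1↦0, 2↦3, 3↦8, 4↦4, 5↦2, 6↦2, 7↦4, 8↦8, 9↦3, 10↦0]  zeros at y ∈ {1, 10}
Collecting zeros: affine points = {(0, 4), (0, 8), (3, 6), (3, 9), (6, 2), (6, 5), (9, 3), (9, 7), (10, 1), (10, 10)}.
Total count |C(F_11)_aff| = 10.
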